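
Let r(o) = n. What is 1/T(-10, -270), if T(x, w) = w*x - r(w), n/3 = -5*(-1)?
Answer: 1/2685 ≈ 0.00037244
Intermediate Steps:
n = 15 (n = 3*(-5*(-1)) = 3*5 = 15)
r(o) = 15
T(x, w) = -15 + w*x (T(x, w) = w*x - 1*15 = w*x - 15 = -15 + w*x)
1/T(-10, -270) = 1/(-15 - 270*(-10)) = 1/(-15 + 2700) = 1/2685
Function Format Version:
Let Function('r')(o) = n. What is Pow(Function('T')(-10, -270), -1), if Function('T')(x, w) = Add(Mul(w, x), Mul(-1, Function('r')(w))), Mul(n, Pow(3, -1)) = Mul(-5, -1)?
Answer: Rational(1, 2685) ≈ 0.00037244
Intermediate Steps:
n = 15 (n = Mul(3, Mul(-5, -1)) = Mul(3, 5) = 15)
Function('r')(o) = 15
Function('T')(x, w) = Add(-15, Mul(w, x)) (Function('T')(x, w) = Add(Mul(w, x), Mul(-1, 15)) = Add(Mul(w, x), -15) = Add(-15, Mul(w, x)))
Pow(Function('T')(-10, -270), -1) = Pow(Add(-15, Mul(-270, -10)), -1) = Pow(Add(-15, 2700), -1) = Pow(2685, -1) = Rational(1, 2685)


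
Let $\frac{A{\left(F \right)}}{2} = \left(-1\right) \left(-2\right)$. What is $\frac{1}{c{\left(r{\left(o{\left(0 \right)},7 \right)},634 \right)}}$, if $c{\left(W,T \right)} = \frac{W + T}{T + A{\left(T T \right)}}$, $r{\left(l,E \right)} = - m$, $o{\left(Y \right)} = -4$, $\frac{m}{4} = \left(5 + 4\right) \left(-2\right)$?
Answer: $\frac{319}{353} \approx 0.90368$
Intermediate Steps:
$m = -72$ ($m = 4 \left(5 + 4\right) \left(-2\right) = 4 \cdot 9 \left(-2\right) = 4 \left(-18\right) = -72$)
$A{\left(F \right)} = 4$ ($A{\left(F \right)} = 2 \left(\left(-1\right) \left(-2\right)\right) = 2 \cdot 2 = 4$)
$r{\left(l,E \right)} = 72$ ($r{\left(l,E \right)} = \left(-1\right) \left(-72\right) = 72$)
$c{\left(W,T \right)} = \frac{T + W}{4 + T}$ ($c{\left(W,T \right)} = \frac{W + T}{T + 4} = \frac{T + W}{4 + T}$)
$\frac{1}{c{\left(r{\left(o{\left(0 \right)},7 \right)},634 \right)}} = \frac{1}{\frac{1}{4 + 634} \left(634 + 72\right)} = \frac{1}{\frac{1}{638} \cdot 706} = \frac{1}{\frac{353}{319}} = \frac{319}{353}$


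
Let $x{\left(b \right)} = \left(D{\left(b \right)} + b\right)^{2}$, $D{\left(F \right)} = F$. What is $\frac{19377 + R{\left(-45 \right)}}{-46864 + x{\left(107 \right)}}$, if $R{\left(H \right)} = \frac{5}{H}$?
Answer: $- \frac{43598}{2403} \approx -18.143$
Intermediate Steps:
$x{\left(b \right)} = 4 b^{2}$ ($x{\left(b \right)} = \left(b + b\right)^{2} = \left(2 b\right)^{2} = 4 b^{2}$)
$\frac{19377 + R{\left(-45 \right)}}{-46864 + x{\left(107 \right)}} = \frac{19377 + \frac{5}{-45}}{-46864 + 4 \cdot 107^{2}} = \frac{19377 + 5 \left(- \frac{1}{45}\right)}{-46864 + 4 \cdot 11449} = \frac{19377 - \frac{1}{9}}{-46864 + 45796} = \frac{174392}{9 \left(-1068\right)} = \frac{174392}{9} \left(- \frac{1}{1068}\right) = - \frac{43598}{2403}$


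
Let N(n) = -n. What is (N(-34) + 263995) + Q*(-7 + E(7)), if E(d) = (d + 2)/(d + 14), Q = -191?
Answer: 1856989/7 ≈ 2.6528e+5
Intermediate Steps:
E(d) = (2 + d)/(14 + d)
(N(-34) + 263995) + Q*(-7 + E(7)) = (-1*(-34) + 263995) - 191*(-7 + (2 + 7)/(14 + 7)) = (34 + 263995) - 191*(-7 + 9/21) = 264029 - 191*(-7 + (1/21)*9) = 264029 - 191*(-7 + 3/7) = 264029 - 191*(-46/7) = 264029 + 8786/7 = 1856989/7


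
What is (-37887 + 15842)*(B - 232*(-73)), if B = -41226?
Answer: 535473050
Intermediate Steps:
(-37887 + 15842)*(B - 232*(-73)) = (-37887 + 15842)*(-41226 - 232*(-73)) = -22045*(-41226 + 16936) = -22045*(-24290) = 535473050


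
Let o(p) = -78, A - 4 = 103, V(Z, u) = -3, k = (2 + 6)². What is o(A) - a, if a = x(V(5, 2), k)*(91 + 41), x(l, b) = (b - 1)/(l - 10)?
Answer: 7302/13 ≈ 561.69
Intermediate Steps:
k = 64 (k = 8² = 64)
A = 107 (A = 4 + 103 = 107)
x(l, b) = (-1 + b)/(-10 + l)
a = -8316/13 (a = ((-1 + 64)/(-10 - 3))*(91 + 41) = (63/(-13))*132 = -1/13*63*132 = -63/13*132 = -8316/13 ≈ -639.69)
o(A) - a = -78 - 1*(-8316/13) = -78 + 8316/13 = 7302/13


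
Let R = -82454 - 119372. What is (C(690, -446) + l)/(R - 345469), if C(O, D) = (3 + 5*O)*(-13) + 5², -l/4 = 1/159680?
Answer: 255852983/3121145200 ≈ 0.081974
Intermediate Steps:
l = -1/39920 (l = -4/159680 = -4*1/159680 = -1/39920 ≈ -2.5050e-5)
C(O, D) = -14 - 65*O (C(O, D) = (-39 - 65*O) + 25 = -14 - 65*O)
R = -201826
(C(690, -446) + l)/(R - 345469) = ((-14 - 65*690) - 1/39920)/(-201826 - 345469) = ((-14 - 44850) - 1/39920)/(-547295) = (-44864 - 1/39920)*(-1/547295) = -1790970881/39920*(-1/547295) = 255852983/3121145200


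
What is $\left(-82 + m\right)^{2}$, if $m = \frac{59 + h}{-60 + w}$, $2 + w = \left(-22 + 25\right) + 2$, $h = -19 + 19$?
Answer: $\frac{22401289}{3249} \approx 6894.8$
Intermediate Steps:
$h = 0$
$w = 3$ ($w = -2 + \left(\left(-22 + 25\right) + 2\right) = -2 + \left(3 + 2\right) = -2 + 5 = 3$)
$m = - \frac{59}{57}$ ($m = \frac{59 + 0}{-60 + 3} = \frac{59}{-57} = 59 \left(- \frac{1}{57}\right) = - \frac{59}{57} \approx -1.0351$)
$\left(-82 + m\right)^{2} = \left(-82 - \frac{59}{57}\right)^{2} = \left(- \frac{4733}{57}\right)^{2} = \frac{22401289}{3249}$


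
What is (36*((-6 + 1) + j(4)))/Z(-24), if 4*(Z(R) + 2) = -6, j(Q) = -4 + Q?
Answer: 360/7 ≈ 51.429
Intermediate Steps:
Z(R) = -7/2 (Z(R) = -2 + (1/4)*(-6) = -2 - 3/2 = -7/2)
(36*((-6 + 1) + j(4)))/Z(-24) = (36*((-6 + 1) + (-4 + 4)))/(-7/2) = (36*(-5 + 0))*(-2/7) = (36*(-5))*(-2/7) = -180*(-2/7) = 360/7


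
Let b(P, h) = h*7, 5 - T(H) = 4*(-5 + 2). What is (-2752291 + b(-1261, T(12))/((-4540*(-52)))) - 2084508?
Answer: -1141871507801/236080 ≈ -4.8368e+6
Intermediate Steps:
T(H) = 17 (T(H) = 5 - 4*(-5 + 2) = 5 - 4*(-3) = 5 - 1*(-12) = 5 + 12 = 17)
b(P, h) = 7*h
(-2752291 + b(-1261, T(12))/((-4540*(-52)))) - 2084508 = (-2752291 + (7*17)/((-4540*(-52)))) - 2084508 = (-2752291 + 119/236080) - 2084508 = -649760859161/236080 - 2084508 = -1141871507801/236080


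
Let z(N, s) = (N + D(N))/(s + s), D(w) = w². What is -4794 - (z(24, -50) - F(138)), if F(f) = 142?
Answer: -4646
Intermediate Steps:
z(N, s) = (N + N²)/(2*s) (z(N, s) = (N + N²)/(s + s) = (N + N²)/((2*s)) = (N + N²)*(1/(2*s)) = (N + N²)/(2*s))
-4794 - (z(24, -50) - F(138)) = -4794 - ((½)*24*(1 + 24)/(-50) - 1*142) = -4794 - ((½)*24*(-1/50)*25 - 142) = -4794 - (-6 - 142) = -4794 - 1*(-148) = -4794 + 148 = -4646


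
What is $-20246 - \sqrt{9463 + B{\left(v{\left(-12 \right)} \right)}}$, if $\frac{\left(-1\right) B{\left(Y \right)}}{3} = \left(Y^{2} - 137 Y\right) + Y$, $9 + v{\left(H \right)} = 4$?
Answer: $-20246 - 2 \sqrt{1837} \approx -20332.0$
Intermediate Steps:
$v{\left(H \right)} = -5$ ($v{\left(H \right)} = -9 + 4 = -5$)
$B{\left(Y \right)} = - 3 Y^{2} + 408 Y$ ($B{\left(Y \right)} = - 3 \left(\left(Y^{2} - 137 Y\right) + Y\right) = - 3 \left(Y^{2} - 136 Y\right) = - 3 Y^{2} + 408 Y$)
$-20246 - \sqrt{9463 + B{\left(v{\left(-12 \right)} \right)}} = -20246 - \sqrt{9463 + 3 \left(-5\right) \left(136 - -5\right)} = -20246 - \sqrt{9463 + 3 \left(-5\right) \left(136 + 5\right)} = -20246 - \sqrt{9463 + 3 \left(-5\right) 141} = -20246 - \sqrt{9463 - 2115} = -20246 - \sqrt{7348} = -20246 - 2 \sqrt{1837}$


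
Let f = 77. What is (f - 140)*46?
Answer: -2898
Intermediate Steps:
(f - 140)*46 = (77 - 140)*46 = -63*46 = -2898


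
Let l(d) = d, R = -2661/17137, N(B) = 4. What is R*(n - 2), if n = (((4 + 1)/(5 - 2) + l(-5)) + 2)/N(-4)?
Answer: 6209/17137 ≈ 0.36232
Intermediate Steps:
R = -2661/17137 (R = -2661*1/17137 = -2661/17137 ≈ -0.15528)
n = -⅓ (n = (((4 + 1)/(5 - 2) - 5) + 2)/4 = ((5/3 - 5) + 2)*(¼) = (-10/3 + 2)*(¼) = -4/3*¼ = -⅓ ≈ -0.33333)
R*(n - 2) = -2661*(-⅓ - 2)/17137 = -2661/17137*(-7/3) = 6209/17137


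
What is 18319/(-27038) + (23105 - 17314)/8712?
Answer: -137185/10707048 ≈ -0.012813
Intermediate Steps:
18319/(-27038) + (23105 - 17314)/8712 = 18319*(-1/27038) + 5791*(1/8712) = -18319/27038 + 5791/8712 = -137185/10707048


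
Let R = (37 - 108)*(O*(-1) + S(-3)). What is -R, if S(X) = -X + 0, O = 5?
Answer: -142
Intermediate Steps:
S(X) = -X
R = 142 (R = (37 - 108)*(5*(-1) - 1*(-3)) = -71*(-5 + 3) = -71*(-2) = 142)
-R = -1*142 = -142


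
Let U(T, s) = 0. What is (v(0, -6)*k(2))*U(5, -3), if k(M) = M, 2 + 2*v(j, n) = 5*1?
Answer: 0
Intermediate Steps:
v(j, n) = 3/2 (v(j, n) = -1 + (5*1)/2 = -1 + (½)*5 = -1 + 5/2 = 3/2)
(v(0, -6)*k(2))*U(5, -3) = ((3/2)*2)*0 = 3*0 = 0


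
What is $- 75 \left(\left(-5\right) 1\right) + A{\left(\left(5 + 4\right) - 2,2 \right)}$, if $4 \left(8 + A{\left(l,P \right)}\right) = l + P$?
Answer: $\frac{1477}{4} \approx 369.25$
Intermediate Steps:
$A{\left(l,P \right)} = -8 + \frac{P}{4} + \frac{l}{4}$ ($A{\left(l,P \right)} = -8 + \frac{l + P}{4} = -8 + \frac{P + l}{4} = -8 + \left(\frac{P}{4} + \frac{l}{4}\right) = -8 + \frac{P}{4} + \frac{l}{4}$)
$- 75 \left(\left(-5\right) 1\right) + A{\left(\left(5 + 4\right) - 2,2 \right)} = - 75 \left(\left(-5\right) 1\right) + \left(-8 + \frac{1}{4} \cdot 2 + \frac{\left(5 + 4\right) - 2}{4}\right) = \left(-75\right) \left(-5\right) + \left(-8 + \frac{1}{2} + \frac{9 - 2}{4}\right) = 375 + \left(-8 + \frac{1}{2} + \frac{1}{4} \cdot 7\right) = 375 + \left(-8 + \frac{1}{2} + \frac{7}{4}\right) = 375 - \frac{23}{4} = \frac{1477}{4}$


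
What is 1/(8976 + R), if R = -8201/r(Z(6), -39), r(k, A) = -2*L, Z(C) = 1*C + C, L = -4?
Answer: 8/63607 ≈ 0.00012577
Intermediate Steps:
Z(C) = 2*C (Z(C) = C + C = 2*C)
r(k, A) = 8 (r(k, A) = -2*(-4) = 8)
R = -8201/8 ≈ -1025.1
1/(8976 + R) = 1/(8976 - 8201/8) = 1/(63607/8) = 8/63607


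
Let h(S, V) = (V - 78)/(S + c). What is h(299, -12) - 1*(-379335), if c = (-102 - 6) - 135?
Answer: 10621335/28 ≈ 3.7933e+5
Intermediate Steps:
c = -243 (c = -108 - 135 = -243)
h(S, V) = (-78 + V)/(-243 + S) (h(S, V) = (V - 78)/(S - 243) = (-78 + V)/(-243 + S))
h(299, -12) - 1*(-379335) = (-78 - 12)/(-243 + 299) - 1*(-379335) = -90/56 + 379335 = (1/56)*(-90) + 379335 = -45/28 + 379335 = 10621335/28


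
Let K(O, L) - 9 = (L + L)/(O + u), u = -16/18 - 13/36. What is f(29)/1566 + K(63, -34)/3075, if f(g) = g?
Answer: 288293/13671450 ≈ 0.021087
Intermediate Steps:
u = -5/4 (u = -16*1/18 - 13*1/36 = -8/9 - 13/36 = -5/4 ≈ -1.2500)
K(O, L) = 9 + 2*L/(-5/4 + O) (K(O, L) = 9 + (L + L)/(O - 5/4) = 9 + (2*L)/(-5/4 + O) = 9 + 2*L/(-5/4 + O))
f(29)/1566 + K(63, -34)/3075 = 29/1566 + ((-45 + 8*(-34) + 36*63)/(-5 + 4*63))/3075 = 29*(1/1566) + ((-45 - 272 + 2268)/(-5 + 252))*(1/3075) = 1/54 + (1951/247)*(1/3075) = 1/54 + 1951/759525 = 288293/13671450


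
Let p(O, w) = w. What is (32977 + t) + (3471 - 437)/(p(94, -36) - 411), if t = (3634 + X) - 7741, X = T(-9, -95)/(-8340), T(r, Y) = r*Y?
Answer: 7173406457/248532 ≈ 28863.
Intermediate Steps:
T(r, Y) = Y*r
X = -57/556 (X = -95*(-9)/(-8340) = 855*(-1/8340) = -57/556 ≈ -0.10252)
t = -2283549/556 (t = (3634 - 57/556) - 7741 = 2020447/556 - 7741 = -2283549/556 ≈ -4107.1)
(32977 + t) + (3471 - 437)/(p(94, -36) - 411) = (32977 - 2283549/556) + (3471 - 437)/(-36 - 411) = 16051663/556 + 3034/(-447) = 16051663/556 + 3034*(-1/447) = 16051663/556 - 3034/447 = 7173406457/248532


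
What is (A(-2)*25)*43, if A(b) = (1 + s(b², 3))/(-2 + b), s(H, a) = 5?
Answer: -3225/2 ≈ -1612.5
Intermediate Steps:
A(b) = 6/(-2 + b) (A(b) = (1 + 5)/(-2 + b) = 6/(-2 + b))
(A(-2)*25)*43 = ((6/(-2 - 2))*25)*43 = ((6/(-4))*25)*43 = ((6*(-¼))*25)*43 = -3/2*25*43 = -75/2*43 = -3225/2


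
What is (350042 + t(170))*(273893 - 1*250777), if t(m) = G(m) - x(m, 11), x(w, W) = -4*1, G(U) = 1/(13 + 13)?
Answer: 105191634926/13 ≈ 8.0917e+9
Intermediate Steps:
G(U) = 1/26
x(w, W) = -4
t(m) = 105/26 (t(m) = 1/26 - 1*(-4) = 1/26 + 4 = 105/26)
(350042 + t(170))*(273893 - 1*250777) = (350042 + 105/26)*(273893 - 1*250777) = 9101197*(273893 - 250777)/26 = (9101197/26)*23116 = 105191634926/13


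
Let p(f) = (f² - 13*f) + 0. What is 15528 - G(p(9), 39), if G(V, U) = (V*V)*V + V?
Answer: 62220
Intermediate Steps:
p(f) = f² - 13*f
G(V, U) = V + V³ (G(V, U) = V²*V + V = V³ + V = V + V³)
15528 - G(p(9), 39) = 15528 - (9*(-13 + 9) + (9*(-13 + 9))³) = 15528 - (9*(-4) + (9*(-4))³) = 15528 - (-36 + (-36)³) = 15528 - (-36 - 46656) = 15528 - 1*(-46692) = 15528 + 46692 = 62220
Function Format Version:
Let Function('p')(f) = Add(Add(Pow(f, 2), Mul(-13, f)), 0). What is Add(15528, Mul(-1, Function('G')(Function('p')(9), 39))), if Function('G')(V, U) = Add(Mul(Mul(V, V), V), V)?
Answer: 62220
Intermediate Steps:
Function('p')(f) = Add(Pow(f, 2), Mul(-13, f))
Function('G')(V, U) = Add(V, Pow(V, 3)) (Function('G')(V, U) = Add(Mul(Pow(V, 2), V), V) = Add(Pow(V, 3), V) = Add(V, Pow(V, 3)))
Add(15528, Mul(-1, Function('G')(Function('p')(9), 39))) = Add(15528, Mul(-1, Add(Mul(9, Add(-13, 9)), Pow(Mul(9, Add(-13, 9)), 3)))) = Add(15528, Mul(-1, Add(Mul(9, -4), Pow(Mul(9, -4), 3)))) = Add(15528, Mul(-1, Add(-36, Pow(-36, 3)))) = Add(15528, Mul(-1, Add(-36, -46656))) = Add(15528, Mul(-1, -46692)) = Add(15528, 46692) = 62220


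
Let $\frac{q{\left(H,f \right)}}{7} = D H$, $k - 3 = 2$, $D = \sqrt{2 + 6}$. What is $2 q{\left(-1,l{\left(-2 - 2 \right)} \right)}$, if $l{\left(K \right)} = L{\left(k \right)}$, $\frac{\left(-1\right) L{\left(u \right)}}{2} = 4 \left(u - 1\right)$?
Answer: $- 28 \sqrt{2} \approx -39.598$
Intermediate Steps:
$D = 2 \sqrt{2}$ ($D = \sqrt{8} = 2 \sqrt{2} \approx 2.8284$)
$k = 5$ ($k = 3 + 2 = 5$)
$L{\left(u \right)} = 8 - 8 u$ ($L{\left(u \right)} = - 2 \cdot 4 \left(u - 1\right) = - 2 \cdot 4 \left(-1 + u\right) = - 2 \left(-4 + 4 u\right) = 8 - 8 u$)
$l{\left(K \right)} = -32$ ($l{\left(K \right)} = 8 - 40 = -32$)
$q{\left(H,f \right)} = 14 H \sqrt{2}$ ($q{\left(H,f \right)} = 7 \cdot 2 \sqrt{2} H = 7 \cdot 2 H \sqrt{2} = 14 H \sqrt{2}$)
$2 q{\left(-1,l{\left(-2 - 2 \right)} \right)} = 2 \cdot 14 \left(-1\right) \sqrt{2} = 2 \left(- 14 \sqrt{2}\right) = - 28 \sqrt{2}$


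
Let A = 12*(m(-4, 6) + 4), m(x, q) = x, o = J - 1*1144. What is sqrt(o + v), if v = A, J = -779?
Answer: I*sqrt(1923) ≈ 43.852*I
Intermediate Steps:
o = -1923 (o = -779 - 1*1144 = -779 - 1144 = -1923)
A = 0 (A = 12*(-4 + 4) = 12*0 = 0)
v = 0
sqrt(o + v) = sqrt(-1923 + 0) = sqrt(-1923) = I*sqrt(1923)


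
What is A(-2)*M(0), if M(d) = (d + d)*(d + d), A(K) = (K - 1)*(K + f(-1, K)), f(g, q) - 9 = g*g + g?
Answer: 0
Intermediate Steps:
f(g, q) = 9 + g + g² (f(g, q) = 9 + (g*g + g) = 9 + (g² + g) = 9 + (g + g²) = 9 + g + g²)
A(K) = (-1 + K)*(9 + K) (A(K) = (K - 1)*(K + (9 - 1 + (-1)²)) = (-1 + K)*(K + (9 - 1 + 1)) = (-1 + K)*(K + 9) = (-1 + K)*(9 + K))
M(d) = 4*d² (M(d) = (2*d)*(2*d) = 4*d²)
A(-2)*M(0) = (-9 + (-2)² + 8*(-2))*(4*0²) = (-9 + 4 - 16)*(4*0) = -21*0 = 0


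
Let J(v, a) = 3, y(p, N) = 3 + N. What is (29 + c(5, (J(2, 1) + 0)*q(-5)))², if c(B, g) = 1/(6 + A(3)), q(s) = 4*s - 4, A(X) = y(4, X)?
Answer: 121801/144 ≈ 845.84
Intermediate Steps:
A(X) = 3 + X
q(s) = -4 + 4*s
c(B, g) = 1/12 (c(B, g) = 1/(6 + (3 + 3)) = 1/(6 + 6) = 1/12)
(29 + c(5, (J(2, 1) + 0)*q(-5)))² = (29 + 1/12)² = (349/12)² = 121801/144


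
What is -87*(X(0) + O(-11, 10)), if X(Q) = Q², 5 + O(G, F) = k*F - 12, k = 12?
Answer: -8961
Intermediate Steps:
O(G, F) = -17 + 12*F (O(G, F) = -5 + (12*F - 12) = -5 + (-12 + 12*F) = -17 + 12*F)
-87*(X(0) + O(-11, 10)) = -87*(0² + (-17 + 12*10)) = -87*(0 + (-17 + 120)) = -87*(0 + 103) = -87*103 = -8961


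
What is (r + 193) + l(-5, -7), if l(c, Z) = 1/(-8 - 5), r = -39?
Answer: 2001/13 ≈ 153.92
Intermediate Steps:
l(c, Z) = -1/13 (l(c, Z) = 1/(-13) = -1/13)
(r + 193) + l(-5, -7) = (-39 + 193) - 1/13 = 154 - 1/13 = 2001/13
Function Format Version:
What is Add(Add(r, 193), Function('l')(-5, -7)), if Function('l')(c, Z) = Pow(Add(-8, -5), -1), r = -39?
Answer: Rational(2001, 13) ≈ 153.92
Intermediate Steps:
Function('l')(c, Z) = Rational(-1, 13) (Function('l')(c, Z) = Pow(-13, -1) = Rational(-1, 13))
Add(Add(r, 193), Function('l')(-5, -7)) = Add(Add(-39, 193), Rational(-1, 13)) = Add(154, Rational(-1, 13)) = Rational(2001, 13)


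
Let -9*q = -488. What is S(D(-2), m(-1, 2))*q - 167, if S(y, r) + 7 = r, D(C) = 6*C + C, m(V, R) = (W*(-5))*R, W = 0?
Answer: -4919/9 ≈ -546.56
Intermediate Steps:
m(V, R) = 0 (m(V, R) = (0*(-5))*R = 0*R = 0)
D(C) = 7*C
S(y, r) = -7 + r
q = 488/9 (q = -⅑*(-488) = 488/9 ≈ 54.222)
S(D(-2), m(-1, 2))*q - 167 = (-7 + 0)*(488/9) - 167 = -7*488/9 - 167 = -3416/9 - 167 = -4919/9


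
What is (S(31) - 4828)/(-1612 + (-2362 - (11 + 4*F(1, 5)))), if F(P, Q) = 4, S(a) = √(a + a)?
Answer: 4828/4001 - √62/4001 ≈ 1.2047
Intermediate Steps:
S(a) = √2*√a (S(a) = √(2*a) = √2*√a)
(S(31) - 4828)/(-1612 + (-2362 - (11 + 4*F(1, 5)))) = (√2*√31 - 4828)/(-1612 + (-2362 - (11 + 4*4))) = (√62 - 4828)/(-1612 + (-2362 - (11 + 16))) = (-4828 + √62)/(-1612 + (-2362 - 1*27)) = (-4828 + √62)/(-1612 + (-2362 - 27)) = (-4828 + √62)/(-1612 - 2389) = (-4828 + √62)/(-4001) = (-4828 + √62)*(-1/4001) = 4828/4001 - √62/4001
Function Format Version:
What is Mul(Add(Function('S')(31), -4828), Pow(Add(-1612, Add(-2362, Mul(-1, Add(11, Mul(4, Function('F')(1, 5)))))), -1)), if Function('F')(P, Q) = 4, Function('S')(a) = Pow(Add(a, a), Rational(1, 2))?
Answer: Add(Rational(4828, 4001), Mul(Rational(-1, 4001), Pow(62, Rational(1, 2)))) ≈ 1.2047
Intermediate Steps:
Function('S')(a) = Mul(Pow(2, Rational(1, 2)), Pow(a, Rational(1, 2))) (Function('S')(a) = Pow(Mul(2, a), Rational(1, 2)) = Mul(Pow(2, Rational(1, 2)), Pow(a, Rational(1, 2))))
Mul(Add(Function('S')(31), -4828), Pow(Add(-1612, Add(-2362, Mul(-1, Add(11, Mul(4, Function('F')(1, 5)))))), -1)) = Mul(Add(Mul(Pow(2, Rational(1, 2)), Pow(31, Rational(1, 2))), -4828), Pow(Add(-1612, Add(-2362, Mul(-1, Add(11, Mul(4, 4))))), -1)) = Mul(Add(Pow(62, Rational(1, 2)), -4828), Pow(Add(-1612, Add(-2362, Mul(-1, Add(11, 16)))), -1)) = Mul(Add(-4828, Pow(62, Rational(1, 2))), Pow(Add(-1612, Add(-2362, Mul(-1, 27))), -1)) = Mul(Add(-4828, Pow(62, Rational(1, 2))), Pow(Add(-1612, Add(-2362, -27)), -1)) = Mul(Add(-4828, Pow(62, Rational(1, 2))), Pow(Add(-1612, -2389), -1)) = Mul(Add(-4828, Pow(62, Rational(1, 2))), Pow(-4001, -1)) = Mul(Add(-4828, Pow(62, Rational(1, 2))), Rational(-1, 4001)) = Add(Rational(4828, 4001), Mul(Rational(-1, 4001), Pow(62, Rational(1, 2))))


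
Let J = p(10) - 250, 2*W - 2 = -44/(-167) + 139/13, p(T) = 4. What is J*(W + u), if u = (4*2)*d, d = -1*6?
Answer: 22175547/2171 ≈ 10214.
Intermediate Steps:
d = -6
W = 28127/4342 (W = 1 + (-44/(-167) + 139/13)/2 = 1 + (-44*(-1/167) + 139*(1/13))/2 = 1 + (44/167 + 139/13)/2 = 1 + (½)*(23785/2171) = 1 + 23785/4342 = 28127/4342 ≈ 6.4779)
J = -246 (J = 4 - 250 = -246)
u = -48 (u = (4*2)*(-6) = 8*(-6) = -48)
J*(W + u) = -246*(28127/4342 - 48) = -246*(-180289/4342) = 22175547/2171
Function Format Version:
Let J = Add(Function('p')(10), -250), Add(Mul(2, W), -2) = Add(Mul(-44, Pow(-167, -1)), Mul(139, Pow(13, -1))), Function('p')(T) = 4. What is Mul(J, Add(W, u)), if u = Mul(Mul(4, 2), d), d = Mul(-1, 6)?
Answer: Rational(22175547, 2171) ≈ 10214.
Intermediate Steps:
d = -6
W = Rational(28127, 4342) (W = Add(1, Mul(Rational(1, 2), Add(Mul(-44, Pow(-167, -1)), Mul(139, Pow(13, -1))))) = Add(1, Mul(Rational(1, 2), Add(Mul(-44, Rational(-1, 167)), Mul(139, Rational(1, 13))))) = Add(1, Mul(Rational(1, 2), Add(Rational(44, 167), Rational(139, 13)))) = Add(1, Mul(Rational(1, 2), Rational(23785, 2171))) = Add(1, Rational(23785, 4342)) = Rational(28127, 4342) ≈ 6.4779)
J = -246 (J = Add(4, -250) = -246)
u = -48 (u = Mul(Mul(4, 2), -6) = Mul(8, -6) = -48)
Mul(J, Add(W, u)) = Mul(-246, Add(Rational(28127, 4342), -48)) = Mul(-246, Rational(-180289, 4342)) = Rational(22175547, 2171)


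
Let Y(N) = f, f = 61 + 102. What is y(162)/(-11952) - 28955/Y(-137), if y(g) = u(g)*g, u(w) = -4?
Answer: -4805063/27058 ≈ -177.58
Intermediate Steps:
f = 163
y(g) = -4*g
Y(N) = 163
y(162)/(-11952) - 28955/Y(-137) = -4*162/(-11952) - 28955/163 = -648*(-1/11952) - 28955*1/163 = 9/166 - 28955/163 = -4805063/27058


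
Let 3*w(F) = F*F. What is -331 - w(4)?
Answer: -1009/3 ≈ -336.33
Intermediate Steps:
w(F) = F**2/3 (w(F) = (F*F)/3 = F**2/3)
-331 - w(4) = -331 - 4**2/3 = -331 - 16/3 = -1009/3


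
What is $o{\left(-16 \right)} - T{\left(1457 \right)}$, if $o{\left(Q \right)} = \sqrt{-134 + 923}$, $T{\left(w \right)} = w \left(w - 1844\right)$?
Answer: $563859 + \sqrt{789} \approx 5.6389 \cdot 10^{5}$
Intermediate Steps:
$T{\left(w \right)} = w \left(-1844 + w\right)$
$o{\left(Q \right)} = \sqrt{789}$
$o{\left(-16 \right)} - T{\left(1457 \right)} = \sqrt{789} - 1457 \left(-1844 + 1457\right) = \sqrt{789} - 1457 \left(-387\right) = \sqrt{789} - -563859 = \sqrt{789} + 563859 = 563859 + \sqrt{789}$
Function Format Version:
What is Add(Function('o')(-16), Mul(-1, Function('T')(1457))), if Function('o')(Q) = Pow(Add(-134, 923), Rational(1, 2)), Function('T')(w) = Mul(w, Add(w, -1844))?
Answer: Add(563859, Pow(789, Rational(1, 2))) ≈ 5.6389e+5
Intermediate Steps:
Function('T')(w) = Mul(w, Add(-1844, w))
Function('o')(Q) = Pow(789, Rational(1, 2))
Add(Function('o')(-16), Mul(-1, Function('T')(1457))) = Add(Pow(789, Rational(1, 2)), Mul(-1, Mul(1457, Add(-1844, 1457)))) = Add(Pow(789, Rational(1, 2)), Mul(-1, Mul(1457, -387))) = Add(Pow(789, Rational(1, 2)), Mul(-1, -563859)) = Add(Pow(789, Rational(1, 2)), 563859) = Add(563859, Pow(789, Rational(1, 2)))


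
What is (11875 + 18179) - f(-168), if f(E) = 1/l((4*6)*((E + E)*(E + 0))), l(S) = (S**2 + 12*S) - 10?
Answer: 55160187094419971/1835369238518 ≈ 30054.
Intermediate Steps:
l(S) = -10 + S**2 + 12*S
f(E) = 1/(-10 + 576*E**2 + 2304*E**4) (f(E) = 1/(-10 + ((4*6)*((E + E)*(E + 0)))**2 + 12*((4*6)*((E + E)*(E + 0)))) = 1/(-10 + (24*((2*E)*E))**2 + 12*(24*((2*E)*E))) = 1/(-10 + (24*(2*E**2))**2 + 12*(24*(2*E**2))) = 1/(-10 + (48*E**2)**2 + 12*(48*E**2)) = 1/(-10 + 2304*E**4 + 576*E**2) = 1/(-10 + 576*E**2 + 2304*E**4))
(11875 + 18179) - f(-168) = (11875 + 18179) - 1/(2*(-5 + 288*(-168)**2 + 1152*(-168)**4)) = 30054 - 1/(2*(-5 + 288*28224 + 1152*796594176)) = 30054 - 1/(2*(-5 + 8128512 + 917676490752)) = 30054 - 1/(2*917684619259) = 30054 - 1*1/1835369238518 = 30054 - 1/1835369238518 = 55160187094419971/1835369238518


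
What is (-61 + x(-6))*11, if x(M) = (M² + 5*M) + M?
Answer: -671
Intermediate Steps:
x(M) = M² + 6*M
(-61 + x(-6))*11 = (-61 - 6*(6 - 6))*11 = (-61 - 6*0)*11 = (-61 + 0)*11 = -61*11 = -671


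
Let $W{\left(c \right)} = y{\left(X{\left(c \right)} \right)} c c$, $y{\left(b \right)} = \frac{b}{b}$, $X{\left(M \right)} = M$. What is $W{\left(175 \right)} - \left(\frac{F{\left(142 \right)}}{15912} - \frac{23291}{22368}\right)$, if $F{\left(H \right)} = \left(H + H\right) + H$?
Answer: $\frac{151394434967}{4943328} \approx 30626.0$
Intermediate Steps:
$y{\left(b \right)} = 1$
$F{\left(H \right)} = 3 H$ ($F{\left(H \right)} = 2 H + H = 3 H$)
$W{\left(c \right)} = c^{2}$ ($W{\left(c \right)} = 1 c c = 1 c^{2} = c^{2}$)
$W{\left(175 \right)} - \left(\frac{F{\left(142 \right)}}{15912} - \frac{23291}{22368}\right) = 175^{2} - \left(\frac{3 \cdot 142}{15912} - \frac{23291}{22368}\right) = 30625 - \left(426 \cdot \frac{1}{15912} - \frac{23291}{22368}\right) = 30625 - \left(\frac{71}{2652} - \frac{23291}{22368}\right) = 30625 - - \frac{5014967}{4943328} = 30625 + \frac{5014967}{4943328} = \frac{151394434967}{4943328}$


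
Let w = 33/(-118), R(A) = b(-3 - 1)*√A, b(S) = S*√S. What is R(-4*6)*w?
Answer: -264*√6/59 ≈ -10.960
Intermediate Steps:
b(S) = S^(3/2)
R(A) = -8*I*√A (R(A) = (-3 - 1)^(3/2)*√A = (-4)^(3/2)*√A = (-8*I)*√A = -8*I*√A)
w = -33/118 (w = 33*(-1/118) = -33/118 ≈ -0.27966)
R(-4*6)*w = -8*I*√(-4*6)*(-33/118) = -8*I*√(-24)*(-33/118) = -8*I*2*I*√6*(-33/118) = (16*√6)*(-33/118) = -264*√6/59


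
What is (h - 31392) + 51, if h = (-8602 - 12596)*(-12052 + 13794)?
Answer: -36958257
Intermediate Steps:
h = -36926916 (h = -21198*1742 = -36926916)
(h - 31392) + 51 = (-36926916 - 31392) + 51 = -36958308 + 51 = -36958257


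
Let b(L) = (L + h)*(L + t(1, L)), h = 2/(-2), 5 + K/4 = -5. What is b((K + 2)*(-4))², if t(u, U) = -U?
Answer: 0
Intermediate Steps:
K = -40 (K = -20 + 4*(-5) = -20 - 20 = -40)
h = -1 (h = 2*(-½) = -1)
b(L) = 0 (b(L) = (L - 1)*(L - L) = (-1 + L)*0 = 0)
b((K + 2)*(-4))² = 0² = 0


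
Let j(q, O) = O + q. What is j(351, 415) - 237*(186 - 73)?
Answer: -26015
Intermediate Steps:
j(351, 415) - 237*(186 - 73) = (415 + 351) - 237*(186 - 73) = 766 - 237*113 = 766 - 26781 = -26015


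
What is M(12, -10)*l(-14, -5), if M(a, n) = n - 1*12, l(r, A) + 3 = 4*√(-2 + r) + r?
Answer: 374 - 352*I ≈ 374.0 - 352.0*I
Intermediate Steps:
l(r, A) = -3 + r + 4*√(-2 + r) (l(r, A) = -3 + (4*√(-2 + r) + r) = -3 + (r + 4*√(-2 + r)) = -3 + r + 4*√(-2 + r))
M(a, n) = -12 + n (M(a, n) = n - 12 = -12 + n)
M(12, -10)*l(-14, -5) = (-12 - 10)*(-3 - 14 + 4*√(-2 - 14)) = -22*(-3 - 14 + 4*√(-16)) = -22*(-3 - 14 + 4*(4*I)) = -22*(-3 - 14 + 16*I) = -22*(-17 + 16*I) = 374 - 352*I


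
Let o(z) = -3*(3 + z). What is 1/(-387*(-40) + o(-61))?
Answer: 1/15654 ≈ 6.3881e-5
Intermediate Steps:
o(z) = -9 - 3*z
1/(-387*(-40) + o(-61)) = 1/(-387*(-40) + (-9 - 3*(-61))) = 1/(15480 + (-9 + 183)) = 1/(15480 + 174) = 1/15654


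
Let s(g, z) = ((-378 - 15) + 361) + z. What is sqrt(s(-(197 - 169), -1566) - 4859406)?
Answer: 2*I*sqrt(1215251) ≈ 2204.8*I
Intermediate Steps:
s(g, z) = -32 + z (s(g, z) = (-393 + 361) + z = -32 + z)
sqrt(s(-(197 - 169), -1566) - 4859406) = sqrt((-32 - 1566) - 4859406) = sqrt(-1598 - 4859406) = sqrt(-4861004) = 2*I*sqrt(1215251)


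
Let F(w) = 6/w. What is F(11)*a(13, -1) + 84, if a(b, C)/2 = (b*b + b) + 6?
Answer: 3180/11 ≈ 289.09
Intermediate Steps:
a(b, C) = 12 + 2*b + 2*b² (a(b, C) = 2*((b*b + b) + 6) = 2*((b² + b) + 6) = 2*((b + b²) + 6) = 2*(6 + b + b²) = 12 + 2*b + 2*b²)
F(11)*a(13, -1) + 84 = (6/11)*(12 + 2*13 + 2*13²) + 84 = (6*(1/11))*(12 + 26 + 2*169) + 84 = 6*(12 + 26 + 338)/11 + 84 = (6/11)*376 + 84 = 2256/11 + 84 = 3180/11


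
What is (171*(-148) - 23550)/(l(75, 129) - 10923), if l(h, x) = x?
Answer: 8143/1799 ≈ 4.5264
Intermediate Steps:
(171*(-148) - 23550)/(l(75, 129) - 10923) = (171*(-148) - 23550)/(129 - 10923) = (-25308 - 23550)/(-10794) = -48858*(-1/10794) = 8143/1799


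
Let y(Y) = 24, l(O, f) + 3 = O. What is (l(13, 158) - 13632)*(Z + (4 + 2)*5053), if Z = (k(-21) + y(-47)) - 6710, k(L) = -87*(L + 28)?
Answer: -313619306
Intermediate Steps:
l(O, f) = -3 + O
k(L) = -2436 - 87*L (k(L) = -87*(28 + L) = -2436 - 87*L)
Z = -7295 (Z = ((-2436 - 87*(-21)) + 24) - 6710 = ((-2436 + 1827) + 24) - 6710 = (-609 + 24) - 6710 = -585 - 6710 = -7295)
(l(13, 158) - 13632)*(Z + (4 + 2)*5053) = ((-3 + 13) - 13632)*(-7295 + (4 + 2)*5053) = (10 - 13632)*(-7295 + 6*5053) = -13622*(-7295 + 30318) = -13622*23023 = -313619306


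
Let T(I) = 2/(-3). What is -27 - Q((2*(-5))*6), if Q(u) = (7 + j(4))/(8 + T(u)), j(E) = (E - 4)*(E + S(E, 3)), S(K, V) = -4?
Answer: -615/22 ≈ -27.955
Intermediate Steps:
j(E) = (-4 + E)² (j(E) = (E - 4)*(E - 4) = (-4 + E)*(-4 + E) = (-4 + E)²)
T(I) = -⅔ (T(I) = 2*(-⅓) = -⅔)
Q(u) = 21/22 (Q(u) = (7 + (16 + 4² - 8*4))/(8 - ⅔) = (7 + (16 + 16 - 32))/(22/3) = (7 + 0)*(3/22) = 7*(3/22) = 21/22)
-27 - Q((2*(-5))*6) = -27 - 1*21/22 = -27 - 21/22 = -615/22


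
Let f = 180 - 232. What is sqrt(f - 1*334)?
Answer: I*sqrt(386) ≈ 19.647*I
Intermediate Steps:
f = -52
sqrt(f - 1*334) = sqrt(-52 - 1*334) = sqrt(-52 - 334) = sqrt(-386) = I*sqrt(386)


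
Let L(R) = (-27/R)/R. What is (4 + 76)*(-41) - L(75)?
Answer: -2049997/625 ≈ -3280.0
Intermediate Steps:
L(R) = -27/R**2
(4 + 76)*(-41) - L(75) = (4 + 76)*(-41) - (-27)/75**2 = 80*(-41) - (-27)/5625 = -3280 - 1*(-3/625) = -3280 + 3/625 = -2049997/625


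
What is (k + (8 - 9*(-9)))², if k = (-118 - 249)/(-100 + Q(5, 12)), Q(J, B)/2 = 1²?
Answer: 82609921/9604 ≈ 8601.6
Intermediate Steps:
Q(J, B) = 2 (Q(J, B) = 2*1² = 2*1 = 2)
k = 367/98 (k = (-118 - 249)/(-100 + 2) = -367/(-98) = -367*(-1/98) = 367/98 ≈ 3.7449)
(k + (8 - 9*(-9)))² = (367/98 + (8 - 9*(-9)))² = (367/98 + (8 + 81))² = (367/98 + 89)² = (9089/98)² = 82609921/9604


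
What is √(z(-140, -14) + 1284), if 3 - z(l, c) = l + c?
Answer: √1441 ≈ 37.961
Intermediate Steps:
z(l, c) = 3 - c - l (z(l, c) = 3 - (l + c) = 3 - (c + l) = 3 + (-c - l) = 3 - c - l)
√(z(-140, -14) + 1284) = √((3 - 1*(-14) - 1*(-140)) + 1284) = √((3 + 14 + 140) + 1284) = √(157 + 1284) = √1441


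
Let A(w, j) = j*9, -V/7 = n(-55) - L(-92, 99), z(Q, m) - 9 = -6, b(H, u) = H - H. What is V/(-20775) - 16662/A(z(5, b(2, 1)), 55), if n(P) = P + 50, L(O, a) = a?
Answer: -2566766/76175 ≈ -33.696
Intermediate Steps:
b(H, u) = 0
n(P) = 50 + P
z(Q, m) = 3 (z(Q, m) = 9 - 6 = 3)
V = 728 (V = -7*((50 - 55) - 1*99) = -7*(-5 - 99) = -7*(-104) = 728)
A(w, j) = 9*j
V/(-20775) - 16662/A(z(5, b(2, 1)), 55) = 728/(-20775) - 16662/(9*55) = 728*(-1/20775) - 16662/495 = -728/20775 - 16662*1/495 = -728/20775 - 5554/165 = -2566766/76175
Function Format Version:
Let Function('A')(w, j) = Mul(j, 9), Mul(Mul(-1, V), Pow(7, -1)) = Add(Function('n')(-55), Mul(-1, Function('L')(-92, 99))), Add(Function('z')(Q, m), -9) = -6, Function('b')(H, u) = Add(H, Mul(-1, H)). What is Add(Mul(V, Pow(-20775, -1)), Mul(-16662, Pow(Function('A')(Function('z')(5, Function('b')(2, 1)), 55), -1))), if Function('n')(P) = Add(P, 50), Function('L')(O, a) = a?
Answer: Rational(-2566766, 76175) ≈ -33.696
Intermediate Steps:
Function('b')(H, u) = 0
Function('n')(P) = Add(50, P)
Function('z')(Q, m) = 3 (Function('z')(Q, m) = Add(9, -6) = 3)
V = 728 (V = Mul(-7, Add(Add(50, -55), Mul(-1, 99))) = Mul(-7, Add(-5, -99)) = Mul(-7, -104) = 728)
Function('A')(w, j) = Mul(9, j)
Add(Mul(V, Pow(-20775, -1)), Mul(-16662, Pow(Function('A')(Function('z')(5, Function('b')(2, 1)), 55), -1))) = Add(Mul(728, Pow(-20775, -1)), Mul(-16662, Pow(Mul(9, 55), -1))) = Add(Mul(728, Rational(-1, 20775)), Mul(-16662, Pow(495, -1))) = Add(Rational(-728, 20775), Mul(-16662, Rational(1, 495))) = Add(Rational(-728, 20775), Rational(-5554, 165)) = Rational(-2566766, 76175)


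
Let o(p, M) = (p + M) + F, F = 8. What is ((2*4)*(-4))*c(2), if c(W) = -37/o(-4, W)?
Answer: 592/3 ≈ 197.33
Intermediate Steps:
o(p, M) = 8 + M + p (o(p, M) = (p + M) + 8 = (M + p) + 8 = 8 + M + p)
c(W) = -37/(4 + W) (c(W) = -37/(8 + W - 4) = -37/(4 + W))
((2*4)*(-4))*c(2) = ((2*4)*(-4))*(-37/(4 + 2)) = (8*(-4))*(-37/6) = -(-1184)/6 = -32*(-37/6) = 592/3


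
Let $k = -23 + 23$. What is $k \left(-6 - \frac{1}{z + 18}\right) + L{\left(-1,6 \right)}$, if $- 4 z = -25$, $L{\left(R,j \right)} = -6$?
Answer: $-6$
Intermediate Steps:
$k = 0$
$z = \frac{25}{4}$ ($z = \left(- \frac{1}{4}\right) \left(-25\right) = \frac{25}{4} \approx 6.25$)
$k \left(-6 - \frac{1}{z + 18}\right) + L{\left(-1,6 \right)} = 0 \left(-6 - \frac{1}{\frac{25}{4} + 18}\right) - 6 = 0 \left(-6 - \frac{1}{\frac{97}{4}}\right) - 6 = 0 \left(-6 - \frac{4}{97}\right) - 6 = 0 \left(- \frac{586}{97}\right) - 6 = 0 - 6 = -6$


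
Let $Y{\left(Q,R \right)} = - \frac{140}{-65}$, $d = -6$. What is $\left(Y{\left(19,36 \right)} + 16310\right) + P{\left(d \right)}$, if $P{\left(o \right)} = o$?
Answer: $\frac{211980}{13} \approx 16306.0$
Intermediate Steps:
$Y{\left(Q,R \right)} = \frac{28}{13}$ ($Y{\left(Q,R \right)} = \left(-140\right) \left(- \frac{1}{65}\right) = \frac{28}{13}$)
$\left(Y{\left(19,36 \right)} + 16310\right) + P{\left(d \right)} = \left(\frac{28}{13} + 16310\right) - 6 = \frac{212058}{13} - 6 = \frac{211980}{13}$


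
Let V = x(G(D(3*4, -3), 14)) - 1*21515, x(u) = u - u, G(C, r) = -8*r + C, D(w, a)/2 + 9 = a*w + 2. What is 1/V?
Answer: -1/21515 ≈ -4.6479e-5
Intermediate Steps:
D(w, a) = -14 + 2*a*w (D(w, a) = -18 + 2*(a*w + 2) = -18 + 2*(2 + a*w) = -18 + (4 + 2*a*w) = -14 + 2*a*w)
G(C, r) = C - 8*r
x(u) = 0
V = -21515 (V = 0 - 1*21515 = 0 - 21515 = -21515)
1/V = 1/(-21515) = -1/21515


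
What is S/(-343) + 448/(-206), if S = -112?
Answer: -9328/5047 ≈ -1.8482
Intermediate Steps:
S/(-343) + 448/(-206) = -112/(-343) + 448/(-206) = -112*(-1/343) + 448*(-1/206) = 16/49 - 224/103 = -9328/5047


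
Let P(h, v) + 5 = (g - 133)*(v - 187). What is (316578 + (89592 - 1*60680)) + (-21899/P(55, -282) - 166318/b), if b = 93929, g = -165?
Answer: 4535303206503073/13127235253 ≈ 3.4549e+5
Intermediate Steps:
P(h, v) = 55721 - 298*v (P(h, v) = -5 + (-165 - 133)*(v - 187) = -5 - 298*(-187 + v) = -5 + (55726 - 298*v) = 55721 - 298*v)
(316578 + (89592 - 1*60680)) + (-21899/P(55, -282) - 166318/b) = (316578 + (89592 - 1*60680)) + (-21899/(55721 - 298*(-282)) - 166318/93929) = (316578 + (89592 - 60680)) + (-21899/(55721 + 84036) - 166318*1/93929) = (316578 + 28912) + (-21899/139757 - 166318/93929) = 345490 + (-21899*1/139757 - 166318/93929) = 345490 + (-21899/139757 - 166318/93929) = 345490 - 25301055897/13127235253 = 4535303206503073/13127235253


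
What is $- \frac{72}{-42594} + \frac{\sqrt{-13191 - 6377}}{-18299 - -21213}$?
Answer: $\frac{12}{7099} + \frac{2 i \sqrt{1223}}{1457} \approx 0.0016904 + 0.048005 i$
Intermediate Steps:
$- \frac{72}{-42594} + \frac{\sqrt{-13191 - 6377}}{-18299 - -21213} = \left(-72\right) \left(- \frac{1}{42594}\right) + \frac{\sqrt{-19568}}{-18299 + 21213} = \frac{12}{7099} + \frac{4 i \sqrt{1223}}{2914} = \frac{12}{7099} + 4 i \sqrt{1223} \cdot \frac{1}{2914} = \frac{12}{7099} + \frac{2 i \sqrt{1223}}{1457}$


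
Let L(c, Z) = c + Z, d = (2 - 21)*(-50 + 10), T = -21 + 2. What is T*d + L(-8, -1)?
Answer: -14449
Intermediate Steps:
T = -19
d = 760 (d = -19*(-40) = 760)
L(c, Z) = Z + c
T*d + L(-8, -1) = -19*760 + (-1 - 8) = -14440 - 9 = -14449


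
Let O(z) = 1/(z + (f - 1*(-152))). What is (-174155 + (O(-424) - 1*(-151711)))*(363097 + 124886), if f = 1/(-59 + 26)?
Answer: -98318727491043/8977 ≈ -1.0952e+10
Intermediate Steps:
f = -1/33 (f = 1/(-33) = -1/33 ≈ -0.030303)
O(z) = 1/(5015/33 + z) (O(z) = 1/(z + (-1/33 - 1*(-152))) = 1/(z + (-1/33 + 152)) = 1/(z + 5015/33) = 1/(5015/33 + z))
(-174155 + (O(-424) - 1*(-151711)))*(363097 + 124886) = (-174155 + (33/(5015 + 33*(-424)) - 1*(-151711)))*(363097 + 124886) = (-174155 + (33/(5015 - 13992) + 151711))*487983 = (-174155 + (33/(-8977) + 151711))*487983 = (-174155 + (33*(-1/8977) + 151711))*487983 = (-174155 + (-33/8977 + 151711))*487983 = (-174155 + 1361909614/8977)*487983 = -201479821/8977*487983 = -98318727491043/8977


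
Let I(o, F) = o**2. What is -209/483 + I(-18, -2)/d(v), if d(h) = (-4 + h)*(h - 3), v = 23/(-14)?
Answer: 29599217/2480205 ≈ 11.934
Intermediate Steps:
v = -23/14 (v = 23*(-1/14) = -23/14 ≈ -1.6429)
d(h) = (-4 + h)*(-3 + h)
-209/483 + I(-18, -2)/d(v) = -209/483 + (-18)**2/(12 + (-23/14)**2 - 7*(-23/14)) = -209*1/483 + 324/(12 + 529/196 + 23/2) = -209/483 + 324/(5135/196) = -209/483 + 324*(196/5135) = -209/483 + 63504/5135 = 29599217/2480205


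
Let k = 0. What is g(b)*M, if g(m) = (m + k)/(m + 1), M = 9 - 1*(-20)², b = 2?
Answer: -782/3 ≈ -260.67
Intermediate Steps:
M = -391 (M = 9 - 1*400 = 9 - 400 = -391)
g(m) = m/(1 + m) (g(m) = (m + 0)/(m + 1) = m/(1 + m))
g(b)*M = (2/(1 + 2))*(-391) = (2/3)*(-391) = (2*(⅓))*(-391) = (⅔)*(-391) = -782/3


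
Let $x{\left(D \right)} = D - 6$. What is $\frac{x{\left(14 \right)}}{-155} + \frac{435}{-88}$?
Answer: $- \frac{68129}{13640} \approx -4.9948$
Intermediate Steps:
$x{\left(D \right)} = -6 + D$
$\frac{x{\left(14 \right)}}{-155} + \frac{435}{-88} = \frac{-6 + 14}{-155} + \frac{435}{-88} = 8 \left(- \frac{1}{155}\right) + 435 \left(- \frac{1}{88}\right) = - \frac{8}{155} - \frac{435}{88} = - \frac{68129}{13640}$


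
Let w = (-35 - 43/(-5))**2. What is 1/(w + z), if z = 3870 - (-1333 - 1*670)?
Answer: 25/164249 ≈ 0.00015221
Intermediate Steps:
w = 17424/25 (w = (-35 - 43*(-1/5))**2 = (-35 + 43/5)**2 = (-132/5)**2 = 17424/25 ≈ 696.96)
z = 5873 (z = 3870 - (-1333 - 670) = 3870 - 1*(-2003) = 3870 + 2003 = 5873)
1/(w + z) = 1/(17424/25 + 5873) = 1/(164249/25) = 25/164249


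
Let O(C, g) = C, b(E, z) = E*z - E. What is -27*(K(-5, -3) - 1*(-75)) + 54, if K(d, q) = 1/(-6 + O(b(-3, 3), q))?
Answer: -7875/4 ≈ -1968.8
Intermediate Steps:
b(E, z) = -E + E*z
K(d, q) = -1/12 (K(d, q) = 1/(-6 - 3*(-1 + 3)) = 1/(-6 - 3*2) = 1/(-6 - 6) = 1/(-12) = -1/12)
-27*(K(-5, -3) - 1*(-75)) + 54 = -27*(-1/12 - 1*(-75)) + 54 = -27*(-1/12 + 75) + 54 = -27*899/12 + 54 = -8091/4 + 54 = -7875/4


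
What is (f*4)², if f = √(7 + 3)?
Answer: 160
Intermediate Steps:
f = √10 ≈ 3.1623
(f*4)² = (√10*4)² = (4*√10)² = 160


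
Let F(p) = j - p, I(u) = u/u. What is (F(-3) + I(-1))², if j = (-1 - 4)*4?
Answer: 256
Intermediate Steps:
j = -20 (j = -5*4 = -20)
I(u) = 1
F(p) = -20 - p
(F(-3) + I(-1))² = ((-20 - 1*(-3)) + 1)² = ((-20 + 3) + 1)² = (-17 + 1)² = (-16)² = 256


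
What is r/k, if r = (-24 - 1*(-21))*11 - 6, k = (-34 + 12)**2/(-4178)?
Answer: 81471/242 ≈ 336.66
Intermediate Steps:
k = -242/2089 (k = (-22)**2*(-1/4178) = 484*(-1/4178) = -242/2089 ≈ -0.11584)
r = -39 (r = (-24 + 21)*11 - 6 = -3*11 - 6 = -33 - 6 = -39)
r/k = -39/(-242/2089) = -39*(-2089/242) = 81471/242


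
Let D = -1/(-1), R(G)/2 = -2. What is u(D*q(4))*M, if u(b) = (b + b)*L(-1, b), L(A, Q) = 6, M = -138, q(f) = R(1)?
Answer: 6624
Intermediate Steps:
R(G) = -4 (R(G) = 2*(-2) = -4)
q(f) = -4
D = 1 (D = -1*(-1) = 1)
u(b) = 12*b (u(b) = (b + b)*6 = (2*b)*6 = 12*b)
u(D*q(4))*M = (12*(1*(-4)))*(-138) = (12*(-4))*(-138) = -48*(-138) = 6624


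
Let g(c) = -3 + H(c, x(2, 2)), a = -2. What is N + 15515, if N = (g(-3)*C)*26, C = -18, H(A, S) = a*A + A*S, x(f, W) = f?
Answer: 16919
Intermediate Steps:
H(A, S) = -2*A + A*S
g(c) = -3 (g(c) = -3 + c*(-2 + 2) = -3 + c*0 = -3 + 0 = -3)
N = 1404 (N = -3*(-18)*26 = 54*26 = 1404)
N + 15515 = 1404 + 15515 = 16919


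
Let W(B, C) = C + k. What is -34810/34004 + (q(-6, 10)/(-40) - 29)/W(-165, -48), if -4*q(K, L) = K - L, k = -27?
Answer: -675514/1062625 ≈ -0.63570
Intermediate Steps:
W(B, C) = -27 + C (W(B, C) = C - 27 = -27 + C)
q(K, L) = -K/4 + L/4 (q(K, L) = -(K - L)/4 = -K/4 + L/4)
-34810/34004 + (q(-6, 10)/(-40) - 29)/W(-165, -48) = -34810/34004 + ((-¼*(-6) + (¼)*10)/(-40) - 29)/(-27 - 48) = -34810*1/34004 + ((3/2 + 5/2)*(-1/40) - 29)/(-75) = -17405/17002 + (4*(-1/40) - 29)*(-1/75) = -17405/17002 + (-⅒ - 29)*(-1/75) = -17405/17002 - 291/10*(-1/75) = -17405/17002 + 97/250 = -675514/1062625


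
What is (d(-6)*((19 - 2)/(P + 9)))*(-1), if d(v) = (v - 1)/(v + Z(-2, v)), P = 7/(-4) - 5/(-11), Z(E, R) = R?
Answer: -1309/1017 ≈ -1.2871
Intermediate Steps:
P = -57/44 (P = 7*(-¼) - 5*(-1/11) = -7/4 + 5/11 = -57/44 ≈ -1.2955)
d(v) = (-1 + v)/(2*v) (d(v) = (v - 1)/(v + v) = (-1 + v)/((2*v)) = (-1 + v)*(1/(2*v)) = (-1 + v)/(2*v))
(d(-6)*((19 - 2)/(P + 9)))*(-1) = (((½)*(-1 - 6)/(-6))*((19 - 2)/(-57/44 + 9)))*(-1) = (((½)*(-⅙)*(-7))*(17/(339/44)))*(-1) = (7*(17*(44/339))/12)*(-1) = ((7/12)*(748/339))*(-1) = (1309/1017)*(-1) = -1309/1017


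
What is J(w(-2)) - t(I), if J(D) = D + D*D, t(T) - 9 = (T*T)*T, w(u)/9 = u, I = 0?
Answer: 297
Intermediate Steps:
w(u) = 9*u
t(T) = 9 + T**3 (t(T) = 9 + (T*T)*T = 9 + T**2*T = 9 + T**3)
J(D) = D + D**2
J(w(-2)) - t(I) = (9*(-2))*(1 + 9*(-2)) - (9 + 0**3) = -18*(1 - 18) - (9 + 0) = -18*(-17) - 1*9 = 306 - 9 = 297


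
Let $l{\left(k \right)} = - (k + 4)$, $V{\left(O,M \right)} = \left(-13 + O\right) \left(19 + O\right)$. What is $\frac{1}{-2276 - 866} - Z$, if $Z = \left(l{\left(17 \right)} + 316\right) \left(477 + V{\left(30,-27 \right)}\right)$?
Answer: $- \frac{1214225901}{3142} \approx -3.8645 \cdot 10^{5}$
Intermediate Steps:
$l{\left(k \right)} = -4 - k$ ($l{\left(k \right)} = - (4 + k) = -4 - k$)
$Z = 386450$ ($Z = \left(\left(-4 - 17\right) + 316\right) \left(477 + \left(-247 + 30^{2} + 6 \cdot 30\right)\right) = \left(\left(-4 - 17\right) + 316\right) \left(477 + \left(-247 + 900 + 180\right)\right) = \left(-21 + 316\right) \left(477 + 833\right) = 295 \cdot 1310 = 386450$)
$\frac{1}{-2276 - 866} - Z = \frac{1}{-2276 - 866} - 386450 = \frac{1}{-3142} - 386450 = - \frac{1}{3142} - 386450 = - \frac{1214225901}{3142}$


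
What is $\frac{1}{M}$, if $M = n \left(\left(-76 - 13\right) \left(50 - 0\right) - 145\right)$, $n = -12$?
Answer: $\frac{1}{55140} \approx 1.8136 \cdot 10^{-5}$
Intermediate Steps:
$M = 55140$ ($M = - 12 \left(\left(-76 - 13\right) \left(50 - 0\right) - 145\right) = - 12 \left(- 89 \left(50 + 0\right) - 145\right) = - 12 \left(\left(-89\right) 50 - 145\right) = - 12 \left(-4450 - 145\right) = \left(-12\right) \left(-4595\right) = 55140$)
$\frac{1}{M} = \frac{1}{55140}$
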